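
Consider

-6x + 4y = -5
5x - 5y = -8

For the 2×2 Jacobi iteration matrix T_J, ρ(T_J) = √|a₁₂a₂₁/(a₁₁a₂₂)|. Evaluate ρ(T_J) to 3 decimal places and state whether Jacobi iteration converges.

a₁₂a₂₁/(a₁₁a₂₂) = (4)·(5) / ((-6)·(-5)) = 0.666667
ρ = √|0.666667| = √0.666667 = 0.816
ρ < 1, so Jacobi converges

0.816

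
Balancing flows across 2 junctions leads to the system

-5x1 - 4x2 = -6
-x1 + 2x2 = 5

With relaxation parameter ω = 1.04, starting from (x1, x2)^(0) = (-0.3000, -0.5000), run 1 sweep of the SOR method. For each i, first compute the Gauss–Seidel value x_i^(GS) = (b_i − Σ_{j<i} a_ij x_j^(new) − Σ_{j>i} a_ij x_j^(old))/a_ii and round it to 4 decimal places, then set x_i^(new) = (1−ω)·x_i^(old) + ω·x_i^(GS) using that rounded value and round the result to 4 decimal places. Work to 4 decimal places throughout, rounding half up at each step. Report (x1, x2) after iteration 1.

(1.6760, 3.4915)

Iteration 1:
  x1: GS value = (-6 - (-4)·-0.5000) / (-5) = 1.6000;  x1 ← (1−ω)·-0.3000 + ω·1.6000 = 1.6760
  x2: GS value = (5 - (-1)·1.6760) / (2) = 3.3380;  x2 ← (1−ω)·-0.5000 + ω·3.3380 = 3.4915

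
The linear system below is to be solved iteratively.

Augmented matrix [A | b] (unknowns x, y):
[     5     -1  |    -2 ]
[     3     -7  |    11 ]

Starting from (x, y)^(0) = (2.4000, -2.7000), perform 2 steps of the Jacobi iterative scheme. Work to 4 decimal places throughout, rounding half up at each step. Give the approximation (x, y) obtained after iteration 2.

(-0.5086, -1.9743)

Iteration 1:
  x = (-2 - (-1)·-2.7000) / (5) = -0.9400
  y = (11 - (3)·2.4000) / (-7) = -0.5429
Iteration 2:
  x = (-2 - (-1)·-0.5429) / (5) = -0.5086
  y = (11 - (3)·-0.9400) / (-7) = -1.9743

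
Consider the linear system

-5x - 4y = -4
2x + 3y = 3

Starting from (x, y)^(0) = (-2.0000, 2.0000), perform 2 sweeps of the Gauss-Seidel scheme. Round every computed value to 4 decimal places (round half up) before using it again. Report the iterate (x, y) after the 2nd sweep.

(-0.4266, 1.2844)

Iteration 1:
  x = (-4 - (-4)·2.0000) / (-5) = -0.8000
  y = (3 - (2)·-0.8000) / (3) = 1.5333
Iteration 2:
  x = (-4 - (-4)·1.5333) / (-5) = -0.4266
  y = (3 - (2)·-0.4266) / (3) = 1.2844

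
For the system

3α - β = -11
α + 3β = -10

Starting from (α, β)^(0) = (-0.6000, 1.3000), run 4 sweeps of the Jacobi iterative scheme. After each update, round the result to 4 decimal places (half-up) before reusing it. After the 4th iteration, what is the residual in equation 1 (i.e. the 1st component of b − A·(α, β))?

Iteration 1:
  α = (-11 - (-1)·1.3000) / (3) = -3.2333
  β = (-10 - (1)·-0.6000) / (3) = -3.1333
Iteration 2:
  α = (-11 - (-1)·-3.1333) / (3) = -4.7111
  β = (-10 - (1)·-3.2333) / (3) = -2.2556
Iteration 3:
  α = (-11 - (-1)·-2.2556) / (3) = -4.4185
  β = (-10 - (1)·-4.7111) / (3) = -1.7630
Iteration 4:
  α = (-11 - (-1)·-1.7630) / (3) = -4.2543
  β = (-10 - (1)·-4.4185) / (3) = -1.8605
Residual b − A·x = (-0.0976, -0.1642)

-0.0976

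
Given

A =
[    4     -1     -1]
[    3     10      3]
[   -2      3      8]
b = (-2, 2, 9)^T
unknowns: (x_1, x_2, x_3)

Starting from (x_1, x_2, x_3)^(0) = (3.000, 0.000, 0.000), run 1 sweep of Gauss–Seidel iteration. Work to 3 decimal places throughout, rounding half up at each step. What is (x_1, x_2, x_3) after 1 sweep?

Iteration 1:
  x_1 = (-2 - (-1)·0.000 - (-1)·0.000) / (4) = -0.500
  x_2 = (2 - (3)·-0.500 - (3)·0.000) / (10) = 0.350
  x_3 = (9 - (-2)·-0.500 - (3)·0.350) / (8) = 0.869

(-0.500, 0.350, 0.869)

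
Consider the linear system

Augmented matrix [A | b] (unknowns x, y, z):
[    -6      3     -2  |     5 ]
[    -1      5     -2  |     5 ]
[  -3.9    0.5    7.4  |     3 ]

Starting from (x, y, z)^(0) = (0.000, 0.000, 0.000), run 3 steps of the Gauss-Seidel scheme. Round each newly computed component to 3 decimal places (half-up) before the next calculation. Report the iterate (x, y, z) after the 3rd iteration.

(-0.437, 0.969, 0.110)

Iteration 1:
  x = (5 - (3)·0.000 - (-2)·0.000) / (-6) = -0.833
  y = (5 - (-1)·-0.833 - (-2)·0.000) / (5) = 0.833
  z = (3 - (-3.9)·-0.833 - (0.5)·0.833) / (7.4) = -0.090
Iteration 2:
  x = (5 - (3)·0.833 - (-2)·-0.090) / (-6) = -0.387
  y = (5 - (-1)·-0.387 - (-2)·-0.090) / (5) = 0.887
  z = (3 - (-3.9)·-0.387 - (0.5)·0.887) / (7.4) = 0.142
Iteration 3:
  x = (5 - (3)·0.887 - (-2)·0.142) / (-6) = -0.437
  y = (5 - (-1)·-0.437 - (-2)·0.142) / (5) = 0.969
  z = (3 - (-3.9)·-0.437 - (0.5)·0.969) / (7.4) = 0.110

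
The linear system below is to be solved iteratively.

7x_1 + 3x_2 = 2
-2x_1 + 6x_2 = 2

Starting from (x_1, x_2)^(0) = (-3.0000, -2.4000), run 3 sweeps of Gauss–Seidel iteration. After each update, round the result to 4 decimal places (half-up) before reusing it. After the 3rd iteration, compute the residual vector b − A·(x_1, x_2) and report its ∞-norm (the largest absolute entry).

0.1944

Iteration 1:
  x_1 = (2 - (3)·-2.4000) / (7) = 1.3143
  x_2 = (2 - (-2)·1.3143) / (6) = 0.7714
Iteration 2:
  x_1 = (2 - (3)·0.7714) / (7) = -0.0449
  x_2 = (2 - (-2)·-0.0449) / (6) = 0.3184
Iteration 3:
  x_1 = (2 - (3)·0.3184) / (7) = 0.1493
  x_2 = (2 - (-2)·0.1493) / (6) = 0.3831
Residual b − A·x = (-0.1944, 0.0000); ∞-norm = 0.1944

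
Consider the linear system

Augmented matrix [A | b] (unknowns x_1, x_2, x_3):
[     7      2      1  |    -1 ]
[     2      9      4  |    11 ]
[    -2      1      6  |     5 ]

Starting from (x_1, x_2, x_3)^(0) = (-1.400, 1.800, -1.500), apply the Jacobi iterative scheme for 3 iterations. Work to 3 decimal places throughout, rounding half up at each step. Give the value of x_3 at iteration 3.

0.358

Iteration 1:
  x_1 = (-1 - (2)·1.800 - (1)·-1.500) / (7) = -0.443
  x_2 = (11 - (2)·-1.400 - (4)·-1.500) / (9) = 2.200
  x_3 = (5 - (-2)·-1.400 - (1)·1.800) / (6) = 0.067
Iteration 2:
  x_1 = (-1 - (2)·2.200 - (1)·0.067) / (7) = -0.781
  x_2 = (11 - (2)·-0.443 - (4)·0.067) / (9) = 1.291
  x_3 = (5 - (-2)·-0.443 - (1)·2.200) / (6) = 0.319
Iteration 3:
  x_1 = (-1 - (2)·1.291 - (1)·0.319) / (7) = -0.557
  x_2 = (11 - (2)·-0.781 - (4)·0.319) / (9) = 1.254
  x_3 = (5 - (-2)·-0.781 - (1)·1.291) / (6) = 0.358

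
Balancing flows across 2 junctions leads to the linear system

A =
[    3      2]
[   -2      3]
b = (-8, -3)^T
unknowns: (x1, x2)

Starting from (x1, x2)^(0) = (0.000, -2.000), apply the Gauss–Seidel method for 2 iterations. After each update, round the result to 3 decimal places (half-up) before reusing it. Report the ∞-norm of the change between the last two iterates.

0.074

Iteration 1:
  x1 = (-8 - (2)·-2.000) / (3) = -1.333
  x2 = (-3 - (-2)·-1.333) / (3) = -1.889
Iteration 2:
  x1 = (-8 - (2)·-1.889) / (3) = -1.407
  x2 = (-3 - (-2)·-1.407) / (3) = -1.938
Change: (-0.074, -0.049) → max |·| = 0.074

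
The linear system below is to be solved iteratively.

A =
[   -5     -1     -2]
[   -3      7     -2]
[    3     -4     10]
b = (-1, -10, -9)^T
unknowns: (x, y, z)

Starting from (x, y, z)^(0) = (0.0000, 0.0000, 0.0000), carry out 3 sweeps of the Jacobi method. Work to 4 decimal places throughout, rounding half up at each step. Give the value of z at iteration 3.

-1.7937

Iteration 1:
  x = (-1 - (-1)·0.0000 - (-2)·0.0000) / (-5) = 0.2000
  y = (-10 - (-3)·0.0000 - (-2)·0.0000) / (7) = -1.4286
  z = (-9 - (3)·0.0000 - (-4)·0.0000) / (10) = -0.9000
Iteration 2:
  x = (-1 - (-1)·-1.4286 - (-2)·-0.9000) / (-5) = 0.8457
  y = (-10 - (-3)·0.2000 - (-2)·-0.9000) / (7) = -1.6000
  z = (-9 - (3)·0.2000 - (-4)·-1.4286) / (10) = -1.5314
Iteration 3:
  x = (-1 - (-1)·-1.6000 - (-2)·-1.5314) / (-5) = 1.1326
  y = (-10 - (-3)·0.8457 - (-2)·-1.5314) / (7) = -1.5037
  z = (-9 - (3)·0.8457 - (-4)·-1.6000) / (10) = -1.7937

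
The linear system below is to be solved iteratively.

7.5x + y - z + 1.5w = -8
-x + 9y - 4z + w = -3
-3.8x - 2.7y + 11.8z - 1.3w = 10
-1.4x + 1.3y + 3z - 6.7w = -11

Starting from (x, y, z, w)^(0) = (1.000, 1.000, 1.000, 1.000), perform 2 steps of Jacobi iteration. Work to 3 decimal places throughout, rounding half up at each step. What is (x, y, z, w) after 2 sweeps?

(-1.295, -0.034, 0.693, 2.603)

Iteration 1:
  x = (-8 - (1)·1.000 - (-1)·1.000 - (1.5)·1.000) / (7.5) = -1.267
  y = (-3 - (-1)·1.000 - (-4)·1.000 - (1)·1.000) / (9) = 0.111
  z = (10 - (-3.8)·1.000 - (-2.7)·1.000 - (-1.3)·1.000) / (11.8) = 1.508
  w = (-11 - (-1.4)·1.000 - (1.3)·1.000 - (3)·1.000) / (-6.7) = 2.075
Iteration 2:
  x = (-8 - (1)·0.111 - (-1)·1.508 - (1.5)·2.075) / (7.5) = -1.295
  y = (-3 - (-1)·-1.267 - (-4)·1.508 - (1)·2.075) / (9) = -0.034
  z = (10 - (-3.8)·-1.267 - (-2.7)·0.111 - (-1.3)·2.075) / (11.8) = 0.693
  w = (-11 - (-1.4)·-1.267 - (1.3)·0.111 - (3)·1.508) / (-6.7) = 2.603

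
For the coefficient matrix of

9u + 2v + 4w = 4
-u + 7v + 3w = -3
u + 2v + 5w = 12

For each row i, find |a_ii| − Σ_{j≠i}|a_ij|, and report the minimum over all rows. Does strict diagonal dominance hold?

2

row 1: |9| − (2+4) = 3
row 2: |7| − (1+3) = 3
row 3: |5| − (1+2) = 2
minimum over rows = 2 → strictly diagonally dominant (convergence guaranteed)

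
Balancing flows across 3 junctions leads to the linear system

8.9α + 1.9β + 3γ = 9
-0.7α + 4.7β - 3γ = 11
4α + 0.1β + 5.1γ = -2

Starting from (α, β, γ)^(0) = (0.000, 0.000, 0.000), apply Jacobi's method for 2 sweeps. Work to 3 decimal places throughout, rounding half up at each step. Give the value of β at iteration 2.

2.241

Iteration 1:
  α = (9 - (1.9)·0.000 - (3)·0.000) / (8.9) = 1.011
  β = (11 - (-0.7)·0.000 - (-3)·0.000) / (4.7) = 2.340
  γ = (-2 - (4)·0.000 - (0.1)·0.000) / (5.1) = -0.392
Iteration 2:
  α = (9 - (1.9)·2.340 - (3)·-0.392) / (8.9) = 0.644
  β = (11 - (-0.7)·1.011 - (-3)·-0.392) / (4.7) = 2.241
  γ = (-2 - (4)·1.011 - (0.1)·2.340) / (5.1) = -1.231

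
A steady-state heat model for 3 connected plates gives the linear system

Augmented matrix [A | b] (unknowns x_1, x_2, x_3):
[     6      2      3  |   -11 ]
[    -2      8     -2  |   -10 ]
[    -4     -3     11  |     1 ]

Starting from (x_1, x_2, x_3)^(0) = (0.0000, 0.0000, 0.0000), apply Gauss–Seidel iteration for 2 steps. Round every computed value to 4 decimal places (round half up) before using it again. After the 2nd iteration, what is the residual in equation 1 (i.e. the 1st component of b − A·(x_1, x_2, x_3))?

-1.2233

Iteration 1:
  x_1 = (-11 - (2)·0.0000 - (3)·0.0000) / (6) = -1.8333
  x_2 = (-10 - (-2)·-1.8333 - (-2)·0.0000) / (8) = -1.7083
  x_3 = (1 - (-4)·-1.8333 - (-3)·-1.7083) / (11) = -1.0416
Iteration 2:
  x_1 = (-11 - (2)·-1.7083 - (3)·-1.0416) / (6) = -0.7431
  x_2 = (-10 - (-2)·-0.7431 - (-2)·-1.0416) / (8) = -1.6962
  x_3 = (1 - (-4)·-0.7431 - (-3)·-1.6962) / (11) = -0.6419
Residual b − A·x = (-1.2233, 0.7996, -0.0001)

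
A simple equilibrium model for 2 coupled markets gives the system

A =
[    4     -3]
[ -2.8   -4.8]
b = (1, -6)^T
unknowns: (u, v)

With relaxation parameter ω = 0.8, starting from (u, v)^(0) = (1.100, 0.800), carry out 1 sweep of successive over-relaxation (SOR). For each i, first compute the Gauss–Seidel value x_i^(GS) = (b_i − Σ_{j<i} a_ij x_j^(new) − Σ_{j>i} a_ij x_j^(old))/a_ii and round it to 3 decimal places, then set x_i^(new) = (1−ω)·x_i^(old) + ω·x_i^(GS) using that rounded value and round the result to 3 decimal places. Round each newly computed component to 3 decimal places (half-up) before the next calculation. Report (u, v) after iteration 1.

(0.900, 0.740)

Iteration 1:
  u: GS value = (1 - (-3)·0.800) / (4) = 0.850;  u ← (1−ω)·1.100 + ω·0.850 = 0.900
  v: GS value = (-6 - (-2.8)·0.900) / (-4.8) = 0.725;  v ← (1−ω)·0.800 + ω·0.725 = 0.740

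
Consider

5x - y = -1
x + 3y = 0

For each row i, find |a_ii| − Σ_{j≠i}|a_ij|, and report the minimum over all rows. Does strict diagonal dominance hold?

2

row 1: |5| − (1) = 4
row 2: |3| − (1) = 2
minimum over rows = 2 → strictly diagonally dominant (convergence guaranteed)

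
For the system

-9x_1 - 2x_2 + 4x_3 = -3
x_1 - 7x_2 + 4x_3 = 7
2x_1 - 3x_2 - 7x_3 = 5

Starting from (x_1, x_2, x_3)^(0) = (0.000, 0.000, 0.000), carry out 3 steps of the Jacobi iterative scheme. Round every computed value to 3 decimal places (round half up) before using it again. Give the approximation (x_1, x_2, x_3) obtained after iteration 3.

(0.551, -1.075, -0.063)

Iteration 1:
  x_1 = (-3 - (-2)·0.000 - (4)·0.000) / (-9) = 0.333
  x_2 = (7 - (1)·0.000 - (4)·0.000) / (-7) = -1.000
  x_3 = (5 - (2)·0.000 - (-3)·0.000) / (-7) = -0.714
Iteration 2:
  x_1 = (-3 - (-2)·-1.000 - (4)·-0.714) / (-9) = 0.238
  x_2 = (7 - (1)·0.333 - (4)·-0.714) / (-7) = -1.360
  x_3 = (5 - (2)·0.333 - (-3)·-1.000) / (-7) = -0.191
Iteration 3:
  x_1 = (-3 - (-2)·-1.360 - (4)·-0.191) / (-9) = 0.551
  x_2 = (7 - (1)·0.238 - (4)·-0.191) / (-7) = -1.075
  x_3 = (5 - (2)·0.238 - (-3)·-1.360) / (-7) = -0.063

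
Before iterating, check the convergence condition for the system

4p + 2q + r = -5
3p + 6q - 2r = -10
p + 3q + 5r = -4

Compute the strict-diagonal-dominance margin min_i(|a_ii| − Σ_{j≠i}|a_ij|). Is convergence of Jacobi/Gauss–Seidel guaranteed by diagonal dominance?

1

row 1: |4| − (2+1) = 1
row 2: |6| − (3+2) = 1
row 3: |5| − (1+3) = 1
minimum over rows = 1 → strictly diagonally dominant (convergence guaranteed)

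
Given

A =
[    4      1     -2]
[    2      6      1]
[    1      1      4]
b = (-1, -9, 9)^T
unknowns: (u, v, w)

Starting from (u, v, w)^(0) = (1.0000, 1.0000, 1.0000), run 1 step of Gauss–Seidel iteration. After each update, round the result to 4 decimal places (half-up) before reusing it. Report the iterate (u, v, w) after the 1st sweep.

(0.0000, -1.6667, 2.6667)

Iteration 1:
  u = (-1 - (1)·1.0000 - (-2)·1.0000) / (4) = 0.0000
  v = (-9 - (2)·0.0000 - (1)·1.0000) / (6) = -1.6667
  w = (9 - (1)·0.0000 - (1)·-1.6667) / (4) = 2.6667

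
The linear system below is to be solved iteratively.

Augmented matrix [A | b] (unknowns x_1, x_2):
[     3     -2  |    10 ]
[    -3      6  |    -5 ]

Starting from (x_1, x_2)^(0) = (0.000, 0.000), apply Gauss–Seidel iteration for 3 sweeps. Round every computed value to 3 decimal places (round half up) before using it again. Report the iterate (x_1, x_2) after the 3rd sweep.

(4.074, 1.204)

Iteration 1:
  x_1 = (10 - (-2)·0.000) / (3) = 3.333
  x_2 = (-5 - (-3)·3.333) / (6) = 0.833
Iteration 2:
  x_1 = (10 - (-2)·0.833) / (3) = 3.889
  x_2 = (-5 - (-3)·3.889) / (6) = 1.111
Iteration 3:
  x_1 = (10 - (-2)·1.111) / (3) = 4.074
  x_2 = (-5 - (-3)·4.074) / (6) = 1.204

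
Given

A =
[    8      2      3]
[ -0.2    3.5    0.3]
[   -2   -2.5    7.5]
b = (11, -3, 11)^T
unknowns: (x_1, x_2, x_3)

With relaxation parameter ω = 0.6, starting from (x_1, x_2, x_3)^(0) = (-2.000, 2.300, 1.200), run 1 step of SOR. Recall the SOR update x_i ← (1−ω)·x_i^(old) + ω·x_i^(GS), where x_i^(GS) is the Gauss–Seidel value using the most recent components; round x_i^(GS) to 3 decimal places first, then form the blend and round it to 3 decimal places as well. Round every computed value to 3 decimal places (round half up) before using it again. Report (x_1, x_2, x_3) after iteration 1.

Iteration 1:
  x_1: GS value = (11 - (2)·2.300 - (3)·1.200) / (8) = 0.350;  x_1 ← (1−ω)·-2.000 + ω·0.350 = -0.590
  x_2: GS value = (-3 - (-0.2)·-0.590 - (0.3)·1.200) / (3.5) = -0.994;  x_2 ← (1−ω)·2.300 + ω·-0.994 = 0.324
  x_3: GS value = (11 - (-2)·-0.590 - (-2.5)·0.324) / (7.5) = 1.417;  x_3 ← (1−ω)·1.200 + ω·1.417 = 1.330

(-0.590, 0.324, 1.330)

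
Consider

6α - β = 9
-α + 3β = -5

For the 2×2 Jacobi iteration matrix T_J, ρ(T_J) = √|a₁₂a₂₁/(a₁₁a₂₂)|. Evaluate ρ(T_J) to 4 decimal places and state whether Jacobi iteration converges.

0.2357

a₁₂a₂₁/(a₁₁a₂₂) = (-1)·(-1) / ((6)·(3)) = 0.055556
ρ = √|0.055556| = √0.055556 = 0.2357
ρ < 1, so Jacobi converges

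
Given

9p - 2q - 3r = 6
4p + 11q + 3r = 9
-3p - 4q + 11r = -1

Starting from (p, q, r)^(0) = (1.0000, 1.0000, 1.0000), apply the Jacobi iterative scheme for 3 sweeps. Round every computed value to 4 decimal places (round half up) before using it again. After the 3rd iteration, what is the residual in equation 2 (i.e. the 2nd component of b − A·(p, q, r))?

Iteration 1:
  p = (6 - (-2)·1.0000 - (-3)·1.0000) / (9) = 1.2222
  q = (9 - (4)·1.0000 - (3)·1.0000) / (11) = 0.1818
  r = (-1 - (-3)·1.0000 - (-4)·1.0000) / (11) = 0.5455
Iteration 2:
  p = (6 - (-2)·0.1818 - (-3)·0.5455) / (9) = 0.8889
  q = (9 - (4)·1.2222 - (3)·0.5455) / (11) = 0.2250
  r = (-1 - (-3)·1.2222 - (-4)·0.1818) / (11) = 0.3085
Iteration 3:
  p = (6 - (-2)·0.2250 - (-3)·0.3085) / (9) = 0.8195
  q = (9 - (4)·0.8889 - (3)·0.3085) / (11) = 0.4108
  r = (-1 - (-3)·0.8889 - (-4)·0.2250) / (11) = 0.2333
Residual b − A·x = (0.1460, 0.5033, 0.5354)

0.5033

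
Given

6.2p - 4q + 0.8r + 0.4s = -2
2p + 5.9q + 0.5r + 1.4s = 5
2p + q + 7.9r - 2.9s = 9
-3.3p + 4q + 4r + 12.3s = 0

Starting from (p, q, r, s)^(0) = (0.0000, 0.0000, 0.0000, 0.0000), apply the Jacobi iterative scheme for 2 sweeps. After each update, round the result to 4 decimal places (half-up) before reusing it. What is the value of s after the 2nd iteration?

-0.7326

Iteration 1:
  p = (-2 - (-4)·0.0000 - (0.8)·0.0000 - (0.4)·0.0000) / (6.2) = -0.3226
  q = (5 - (2)·0.0000 - (0.5)·0.0000 - (1.4)·0.0000) / (5.9) = 0.8475
  r = (9 - (2)·0.0000 - (1)·0.0000 - (-2.9)·0.0000) / (7.9) = 1.1392
  s = (0 - (-3.3)·0.0000 - (4)·0.0000 - (4)·0.0000) / (12.3) = 0.0000
Iteration 2:
  p = (-2 - (-4)·0.8475 - (0.8)·1.1392 - (0.4)·0.0000) / (6.2) = 0.0772
  q = (5 - (2)·-0.3226 - (0.5)·1.1392 - (1.4)·0.0000) / (5.9) = 0.8603
  r = (9 - (2)·-0.3226 - (1)·0.8475 - (-2.9)·0.0000) / (7.9) = 1.1136
  s = (0 - (-3.3)·-0.3226 - (4)·0.8475 - (4)·1.1392) / (12.3) = -0.7326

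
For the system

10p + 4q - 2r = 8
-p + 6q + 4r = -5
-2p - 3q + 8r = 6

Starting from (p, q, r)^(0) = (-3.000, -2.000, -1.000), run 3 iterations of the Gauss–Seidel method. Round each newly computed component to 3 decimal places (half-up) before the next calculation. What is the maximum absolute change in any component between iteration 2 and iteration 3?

0.515

Iteration 1:
  p = (8 - (4)·-2.000 - (-2)·-1.000) / (10) = 1.400
  q = (-5 - (-1)·1.400 - (4)·-1.000) / (6) = 0.067
  r = (6 - (-2)·1.400 - (-3)·0.067) / (8) = 1.125
Iteration 2:
  p = (8 - (4)·0.067 - (-2)·1.125) / (10) = 0.998
  q = (-5 - (-1)·0.998 - (4)·1.125) / (6) = -1.417
  r = (6 - (-2)·0.998 - (-3)·-1.417) / (8) = 0.468
Iteration 3:
  p = (8 - (4)·-1.417 - (-2)·0.468) / (10) = 1.460
  q = (-5 - (-1)·1.460 - (4)·0.468) / (6) = -0.902
  r = (6 - (-2)·1.460 - (-3)·-0.902) / (8) = 0.777
Change: (0.462, 0.515, 0.309) → max |·| = 0.515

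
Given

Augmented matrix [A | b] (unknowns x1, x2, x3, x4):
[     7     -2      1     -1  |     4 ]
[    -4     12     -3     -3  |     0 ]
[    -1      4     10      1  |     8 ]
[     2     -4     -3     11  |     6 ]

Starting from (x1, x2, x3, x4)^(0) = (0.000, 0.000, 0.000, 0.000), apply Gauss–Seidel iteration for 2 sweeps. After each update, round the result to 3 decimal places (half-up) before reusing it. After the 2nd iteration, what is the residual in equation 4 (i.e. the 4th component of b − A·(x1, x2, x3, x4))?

Iteration 1:
  x1 = (4 - (-2)·0.000 - (1)·0.000 - (-1)·0.000) / (7) = 0.571
  x2 = (0 - (-4)·0.571 - (-3)·0.000 - (-3)·0.000) / (12) = 0.190
  x3 = (8 - (-1)·0.571 - (4)·0.190 - (1)·0.000) / (10) = 0.781
  x4 = (6 - (2)·0.571 - (-4)·0.190 - (-3)·0.781) / (11) = 0.724
Iteration 2:
  x1 = (4 - (-2)·0.190 - (1)·0.781 - (-1)·0.724) / (7) = 0.618
  x2 = (0 - (-4)·0.618 - (-3)·0.781 - (-3)·0.724) / (12) = 0.582
  x3 = (8 - (-1)·0.618 - (4)·0.582 - (1)·0.724) / (10) = 0.557
  x4 = (6 - (2)·0.618 - (-4)·0.582 - (-3)·0.557) / (11) = 0.797
Residual b − A·x = (1.078, -0.450, -0.077, -0.004)

-0.004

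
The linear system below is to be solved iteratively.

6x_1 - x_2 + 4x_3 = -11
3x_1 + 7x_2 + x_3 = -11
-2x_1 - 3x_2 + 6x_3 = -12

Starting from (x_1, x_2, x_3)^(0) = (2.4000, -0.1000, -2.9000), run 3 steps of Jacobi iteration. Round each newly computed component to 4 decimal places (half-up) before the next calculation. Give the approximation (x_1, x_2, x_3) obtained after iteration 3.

Iteration 1:
  x_1 = (-11 - (-1)·-0.1000 - (4)·-2.9000) / (6) = 0.0833
  x_2 = (-11 - (3)·2.4000 - (1)·-2.9000) / (7) = -2.1857
  x_3 = (-12 - (-2)·2.4000 - (-3)·-0.1000) / (6) = -1.2500
Iteration 2:
  x_1 = (-11 - (-1)·-2.1857 - (4)·-1.2500) / (6) = -1.3643
  x_2 = (-11 - (3)·0.0833 - (1)·-1.2500) / (7) = -1.4286
  x_3 = (-12 - (-2)·0.0833 - (-3)·-2.1857) / (6) = -3.0651
Iteration 3:
  x_1 = (-11 - (-1)·-1.4286 - (4)·-3.0651) / (6) = -0.0280
  x_2 = (-11 - (3)·-1.3643 - (1)·-3.0651) / (7) = -0.5489
  x_3 = (-12 - (-2)·-1.3643 - (-3)·-1.4286) / (6) = -3.1691

(-0.0280, -0.5489, -3.1691)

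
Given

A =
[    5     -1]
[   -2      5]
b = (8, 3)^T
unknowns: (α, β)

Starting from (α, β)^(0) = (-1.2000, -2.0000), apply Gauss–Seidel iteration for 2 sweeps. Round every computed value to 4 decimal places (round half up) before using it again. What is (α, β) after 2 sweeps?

(1.8160, 1.3264)

Iteration 1:
  α = (8 - (-1)·-2.0000) / (5) = 1.2000
  β = (3 - (-2)·1.2000) / (5) = 1.0800
Iteration 2:
  α = (8 - (-1)·1.0800) / (5) = 1.8160
  β = (3 - (-2)·1.8160) / (5) = 1.3264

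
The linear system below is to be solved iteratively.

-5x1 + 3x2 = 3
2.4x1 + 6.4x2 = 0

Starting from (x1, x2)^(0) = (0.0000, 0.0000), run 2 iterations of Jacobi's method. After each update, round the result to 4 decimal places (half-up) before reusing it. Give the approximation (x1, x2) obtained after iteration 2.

(-0.6000, 0.2250)

Iteration 1:
  x1 = (3 - (3)·0.0000) / (-5) = -0.6000
  x2 = (0 - (2.4)·0.0000) / (6.4) = 0.0000
Iteration 2:
  x1 = (3 - (3)·0.0000) / (-5) = -0.6000
  x2 = (0 - (2.4)·-0.6000) / (6.4) = 0.2250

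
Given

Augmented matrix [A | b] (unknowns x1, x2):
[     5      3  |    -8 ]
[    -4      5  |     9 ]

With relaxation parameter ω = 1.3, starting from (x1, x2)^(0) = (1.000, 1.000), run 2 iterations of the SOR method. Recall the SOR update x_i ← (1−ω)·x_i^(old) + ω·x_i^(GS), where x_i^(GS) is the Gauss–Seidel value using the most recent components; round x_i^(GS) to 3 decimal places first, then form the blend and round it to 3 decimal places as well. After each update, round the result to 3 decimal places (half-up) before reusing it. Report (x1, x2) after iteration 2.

Iteration 1:
  x1: GS value = (-8 - (3)·1.000) / (5) = -2.200;  x1 ← (1−ω)·1.000 + ω·-2.200 = -3.160
  x2: GS value = (9 - (-4)·-3.160) / (5) = -0.728;  x2 ← (1−ω)·1.000 + ω·-0.728 = -1.246
Iteration 2:
  x1: GS value = (-8 - (3)·-1.246) / (5) = -0.852;  x1 ← (1−ω)·-3.160 + ω·-0.852 = -0.160
  x2: GS value = (9 - (-4)·-0.160) / (5) = 1.672;  x2 ← (1−ω)·-1.246 + ω·1.672 = 2.547

(-0.160, 2.547)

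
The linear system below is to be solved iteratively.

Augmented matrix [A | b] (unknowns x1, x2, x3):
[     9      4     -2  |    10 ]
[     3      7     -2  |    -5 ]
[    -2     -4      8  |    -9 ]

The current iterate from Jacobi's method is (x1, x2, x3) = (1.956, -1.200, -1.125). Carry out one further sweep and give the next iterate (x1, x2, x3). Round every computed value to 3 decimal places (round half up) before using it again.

One sweep:
  x1 = (10 - (4)·-1.200 - (-2)·-1.125) / (9) = 1.394
  x2 = (-5 - (3)·1.956 - (-2)·-1.125) / (7) = -1.874
  x3 = (-9 - (-2)·1.956 - (-4)·-1.200) / (8) = -1.236

(1.394, -1.874, -1.236)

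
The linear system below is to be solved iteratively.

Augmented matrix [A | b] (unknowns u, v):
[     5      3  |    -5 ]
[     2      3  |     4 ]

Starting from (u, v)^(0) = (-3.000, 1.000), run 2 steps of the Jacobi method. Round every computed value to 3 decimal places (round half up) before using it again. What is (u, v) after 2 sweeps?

Iteration 1:
  u = (-5 - (3)·1.000) / (5) = -1.600
  v = (4 - (2)·-3.000) / (3) = 3.333
Iteration 2:
  u = (-5 - (3)·3.333) / (5) = -3.000
  v = (4 - (2)·-1.600) / (3) = 2.400

(-3.000, 2.400)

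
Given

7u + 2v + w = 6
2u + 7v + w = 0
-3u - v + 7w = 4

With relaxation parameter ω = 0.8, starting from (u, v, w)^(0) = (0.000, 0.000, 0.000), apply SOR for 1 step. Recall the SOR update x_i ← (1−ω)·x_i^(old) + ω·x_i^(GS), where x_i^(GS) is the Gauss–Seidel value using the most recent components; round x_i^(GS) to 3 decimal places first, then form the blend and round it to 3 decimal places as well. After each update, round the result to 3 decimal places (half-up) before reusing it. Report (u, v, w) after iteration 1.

Iteration 1:
  u: GS value = (6 - (2)·0.000 - (1)·0.000) / (7) = 0.857;  u ← (1−ω)·0.000 + ω·0.857 = 0.686
  v: GS value = (0 - (2)·0.686 - (1)·0.000) / (7) = -0.196;  v ← (1−ω)·0.000 + ω·-0.196 = -0.157
  w: GS value = (4 - (-3)·0.686 - (-1)·-0.157) / (7) = 0.843;  w ← (1−ω)·0.000 + ω·0.843 = 0.674

(0.686, -0.157, 0.674)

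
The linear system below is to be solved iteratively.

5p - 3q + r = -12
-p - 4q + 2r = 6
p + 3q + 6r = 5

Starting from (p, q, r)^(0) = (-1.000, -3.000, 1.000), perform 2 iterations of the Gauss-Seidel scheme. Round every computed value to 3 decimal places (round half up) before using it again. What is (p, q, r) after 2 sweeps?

(-2.643, -0.081, 1.314)

Iteration 1:
  p = (-12 - (-3)·-3.000 - (1)·1.000) / (5) = -4.400
  q = (6 - (-1)·-4.400 - (2)·1.000) / (-4) = 0.100
  r = (5 - (1)·-4.400 - (3)·0.100) / (6) = 1.517
Iteration 2:
  p = (-12 - (-3)·0.100 - (1)·1.517) / (5) = -2.643
  q = (6 - (-1)·-2.643 - (2)·1.517) / (-4) = -0.081
  r = (5 - (1)·-2.643 - (3)·-0.081) / (6) = 1.314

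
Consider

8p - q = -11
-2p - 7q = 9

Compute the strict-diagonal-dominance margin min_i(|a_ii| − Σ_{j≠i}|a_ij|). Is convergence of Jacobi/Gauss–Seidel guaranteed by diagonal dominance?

5

row 1: |8| − (1) = 7
row 2: |-7| − (2) = 5
minimum over rows = 5 → strictly diagonally dominant (convergence guaranteed)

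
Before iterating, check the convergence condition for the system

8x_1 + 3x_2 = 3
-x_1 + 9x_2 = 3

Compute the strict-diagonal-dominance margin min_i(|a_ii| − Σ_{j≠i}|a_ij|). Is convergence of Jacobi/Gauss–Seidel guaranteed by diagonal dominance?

5

row 1: |8| − (3) = 5
row 2: |9| − (1) = 8
minimum over rows = 5 → strictly diagonally dominant (convergence guaranteed)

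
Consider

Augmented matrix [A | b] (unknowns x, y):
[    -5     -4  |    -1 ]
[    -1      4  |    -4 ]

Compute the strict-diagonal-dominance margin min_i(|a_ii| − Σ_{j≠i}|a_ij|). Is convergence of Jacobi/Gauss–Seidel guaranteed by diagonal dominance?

row 1: |-5| − (4) = 1
row 2: |4| − (1) = 3
minimum over rows = 1 → strictly diagonally dominant (convergence guaranteed)

1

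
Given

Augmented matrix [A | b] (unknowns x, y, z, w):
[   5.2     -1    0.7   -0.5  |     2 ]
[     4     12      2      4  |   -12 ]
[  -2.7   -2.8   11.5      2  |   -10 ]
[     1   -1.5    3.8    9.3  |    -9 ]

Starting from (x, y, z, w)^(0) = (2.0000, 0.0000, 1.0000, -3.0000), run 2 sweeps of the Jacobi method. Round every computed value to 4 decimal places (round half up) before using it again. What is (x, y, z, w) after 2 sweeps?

Iteration 1:
  x = (2 - (-1)·0.0000 - (0.7)·1.0000 - (-0.5)·-3.0000) / (5.2) = -0.0385
  y = (-12 - (4)·2.0000 - (2)·1.0000 - (4)·-3.0000) / (12) = -0.8333
  z = (-10 - (-2.7)·2.0000 - (-2.8)·0.0000 - (2)·-3.0000) / (11.5) = 0.1217
  w = (-9 - (1)·2.0000 - (-1.5)·0.0000 - (3.8)·1.0000) / (9.3) = -1.5914
Iteration 2:
  x = (2 - (-1)·-0.8333 - (0.7)·0.1217 - (-0.5)·-1.5914) / (5.2) = 0.0550
  y = (-12 - (4)·-0.0385 - (2)·0.1217 - (4)·-1.5914) / (12) = -0.4770
  z = (-10 - (-2.7)·-0.0385 - (-2.8)·-0.8333 - (2)·-1.5914) / (11.5) = -0.8047
  w = (-9 - (1)·-0.0385 - (-1.5)·-0.8333 - (3.8)·0.1217) / (9.3) = -1.1477

(0.0550, -0.4770, -0.8047, -1.1477)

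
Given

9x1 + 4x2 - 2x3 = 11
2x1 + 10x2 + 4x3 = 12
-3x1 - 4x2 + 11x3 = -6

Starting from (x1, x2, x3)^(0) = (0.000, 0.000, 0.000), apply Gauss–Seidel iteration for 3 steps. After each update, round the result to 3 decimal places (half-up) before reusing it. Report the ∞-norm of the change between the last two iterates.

Iteration 1:
  x1 = (11 - (4)·0.000 - (-2)·0.000) / (9) = 1.222
  x2 = (12 - (2)·1.222 - (4)·0.000) / (10) = 0.956
  x3 = (-6 - (-3)·1.222 - (-4)·0.956) / (11) = 0.135
Iteration 2:
  x1 = (11 - (4)·0.956 - (-2)·0.135) / (9) = 0.827
  x2 = (12 - (2)·0.827 - (4)·0.135) / (10) = 0.981
  x3 = (-6 - (-3)·0.827 - (-4)·0.981) / (11) = 0.037
Iteration 3:
  x1 = (11 - (4)·0.981 - (-2)·0.037) / (9) = 0.794
  x2 = (12 - (2)·0.794 - (4)·0.037) / (10) = 1.026
  x3 = (-6 - (-3)·0.794 - (-4)·1.026) / (11) = 0.044
Change: (-0.033, 0.045, 0.007) → max |·| = 0.045

0.045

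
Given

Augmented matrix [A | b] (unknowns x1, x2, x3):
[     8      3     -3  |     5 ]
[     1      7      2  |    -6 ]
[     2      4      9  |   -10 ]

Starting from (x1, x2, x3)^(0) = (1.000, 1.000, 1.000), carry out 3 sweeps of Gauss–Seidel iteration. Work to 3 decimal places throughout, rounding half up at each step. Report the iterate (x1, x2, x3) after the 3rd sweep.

Iteration 1:
  x1 = (5 - (3)·1.000 - (-3)·1.000) / (8) = 0.625
  x2 = (-6 - (1)·0.625 - (2)·1.000) / (7) = -1.232
  x3 = (-10 - (2)·0.625 - (4)·-1.232) / (9) = -0.702
Iteration 2:
  x1 = (5 - (3)·-1.232 - (-3)·-0.702) / (8) = 0.824
  x2 = (-6 - (1)·0.824 - (2)·-0.702) / (7) = -0.774
  x3 = (-10 - (2)·0.824 - (4)·-0.774) / (9) = -0.950
Iteration 3:
  x1 = (5 - (3)·-0.774 - (-3)·-0.950) / (8) = 0.559
  x2 = (-6 - (1)·0.559 - (2)·-0.950) / (7) = -0.666
  x3 = (-10 - (2)·0.559 - (4)·-0.666) / (9) = -0.939

(0.559, -0.666, -0.939)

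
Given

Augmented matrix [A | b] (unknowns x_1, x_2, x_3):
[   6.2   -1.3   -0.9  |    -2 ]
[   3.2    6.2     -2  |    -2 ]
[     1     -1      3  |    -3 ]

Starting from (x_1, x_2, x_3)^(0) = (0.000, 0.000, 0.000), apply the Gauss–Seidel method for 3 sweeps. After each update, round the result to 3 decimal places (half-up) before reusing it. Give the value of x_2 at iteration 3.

Iteration 1:
  x_1 = (-2 - (-1.3)·0.000 - (-0.9)·0.000) / (6.2) = -0.323
  x_2 = (-2 - (3.2)·-0.323 - (-2)·0.000) / (6.2) = -0.156
  x_3 = (-3 - (1)·-0.323 - (-1)·-0.156) / (3) = -0.944
Iteration 2:
  x_1 = (-2 - (-1.3)·-0.156 - (-0.9)·-0.944) / (6.2) = -0.492
  x_2 = (-2 - (3.2)·-0.492 - (-2)·-0.944) / (6.2) = -0.373
  x_3 = (-3 - (1)·-0.492 - (-1)·-0.373) / (3) = -0.960
Iteration 3:
  x_1 = (-2 - (-1.3)·-0.373 - (-0.9)·-0.960) / (6.2) = -0.540
  x_2 = (-2 - (3.2)·-0.540 - (-2)·-0.960) / (6.2) = -0.354
  x_3 = (-3 - (1)·-0.540 - (-1)·-0.354) / (3) = -0.938

-0.354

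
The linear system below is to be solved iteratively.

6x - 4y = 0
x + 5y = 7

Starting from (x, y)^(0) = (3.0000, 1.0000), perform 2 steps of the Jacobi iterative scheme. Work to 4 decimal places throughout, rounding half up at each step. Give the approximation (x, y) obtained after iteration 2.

(0.5333, 1.2667)

Iteration 1:
  x = (0 - (-4)·1.0000) / (6) = 0.6667
  y = (7 - (1)·3.0000) / (5) = 0.8000
Iteration 2:
  x = (0 - (-4)·0.8000) / (6) = 0.5333
  y = (7 - (1)·0.6667) / (5) = 1.2667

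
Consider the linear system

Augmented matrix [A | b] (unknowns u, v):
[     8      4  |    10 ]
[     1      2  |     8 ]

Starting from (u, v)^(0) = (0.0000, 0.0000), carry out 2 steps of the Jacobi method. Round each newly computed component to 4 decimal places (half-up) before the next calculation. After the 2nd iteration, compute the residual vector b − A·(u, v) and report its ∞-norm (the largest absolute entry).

Iteration 1:
  u = (10 - (4)·0.0000) / (8) = 1.2500
  v = (8 - (1)·0.0000) / (2) = 4.0000
Iteration 2:
  u = (10 - (4)·4.0000) / (8) = -0.7500
  v = (8 - (1)·1.2500) / (2) = 3.3750
Residual b − A·x = (2.5000, 2.0000); ∞-norm = 2.5000

2.5000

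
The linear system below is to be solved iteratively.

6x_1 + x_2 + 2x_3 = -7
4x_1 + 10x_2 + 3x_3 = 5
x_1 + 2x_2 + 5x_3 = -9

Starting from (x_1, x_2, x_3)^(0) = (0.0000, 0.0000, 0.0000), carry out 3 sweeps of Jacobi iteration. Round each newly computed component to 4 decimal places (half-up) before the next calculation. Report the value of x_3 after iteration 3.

-2.2727

Iteration 1:
  x_1 = (-7 - (1)·0.0000 - (2)·0.0000) / (6) = -1.1667
  x_2 = (5 - (4)·0.0000 - (3)·0.0000) / (10) = 0.5000
  x_3 = (-9 - (1)·0.0000 - (2)·0.0000) / (5) = -1.8000
Iteration 2:
  x_1 = (-7 - (1)·0.5000 - (2)·-1.8000) / (6) = -0.6500
  x_2 = (5 - (4)·-1.1667 - (3)·-1.8000) / (10) = 1.5067
  x_3 = (-9 - (1)·-1.1667 - (2)·0.5000) / (5) = -1.7667
Iteration 3:
  x_1 = (-7 - (1)·1.5067 - (2)·-1.7667) / (6) = -0.8289
  x_2 = (5 - (4)·-0.6500 - (3)·-1.7667) / (10) = 1.2900
  x_3 = (-9 - (1)·-0.6500 - (2)·1.5067) / (5) = -2.2727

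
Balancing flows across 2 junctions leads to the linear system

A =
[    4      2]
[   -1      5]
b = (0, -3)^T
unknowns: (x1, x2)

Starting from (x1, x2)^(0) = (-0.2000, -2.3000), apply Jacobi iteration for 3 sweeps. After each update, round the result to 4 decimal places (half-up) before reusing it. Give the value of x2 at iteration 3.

Iteration 1:
  x1 = (0 - (2)·-2.3000) / (4) = 1.1500
  x2 = (-3 - (-1)·-0.2000) / (5) = -0.6400
Iteration 2:
  x1 = (0 - (2)·-0.6400) / (4) = 0.3200
  x2 = (-3 - (-1)·1.1500) / (5) = -0.3700
Iteration 3:
  x1 = (0 - (2)·-0.3700) / (4) = 0.1850
  x2 = (-3 - (-1)·0.3200) / (5) = -0.5360

-0.5360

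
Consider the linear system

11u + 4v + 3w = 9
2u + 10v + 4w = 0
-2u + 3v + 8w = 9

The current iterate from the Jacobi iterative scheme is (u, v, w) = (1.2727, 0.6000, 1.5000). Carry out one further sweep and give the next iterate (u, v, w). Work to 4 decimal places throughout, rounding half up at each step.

One sweep:
  u = (9 - (4)·0.6000 - (3)·1.5000) / (11) = 0.1909
  v = (0 - (2)·1.2727 - (4)·1.5000) / (10) = -0.8545
  w = (9 - (-2)·1.2727 - (3)·0.6000) / (8) = 1.2182

(0.1909, -0.8545, 1.2182)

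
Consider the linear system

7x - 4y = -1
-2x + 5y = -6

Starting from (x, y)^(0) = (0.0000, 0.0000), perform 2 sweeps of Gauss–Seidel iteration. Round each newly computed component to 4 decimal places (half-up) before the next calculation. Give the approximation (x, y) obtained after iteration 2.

(-0.8613, -1.5445)

Iteration 1:
  x = (-1 - (-4)·0.0000) / (7) = -0.1429
  y = (-6 - (-2)·-0.1429) / (5) = -1.2572
Iteration 2:
  x = (-1 - (-4)·-1.2572) / (7) = -0.8613
  y = (-6 - (-2)·-0.8613) / (5) = -1.5445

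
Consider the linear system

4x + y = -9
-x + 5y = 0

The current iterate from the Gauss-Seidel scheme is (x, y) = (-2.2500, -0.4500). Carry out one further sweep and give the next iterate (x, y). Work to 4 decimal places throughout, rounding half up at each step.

(-2.1375, -0.4275)

One sweep:
  x = (-9 - (1)·-0.4500) / (4) = -2.1375
  y = (0 - (-1)·-2.1375) / (5) = -0.4275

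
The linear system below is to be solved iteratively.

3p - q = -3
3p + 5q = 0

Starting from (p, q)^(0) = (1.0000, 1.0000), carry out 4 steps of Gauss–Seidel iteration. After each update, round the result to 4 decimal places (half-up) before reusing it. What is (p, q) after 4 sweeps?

Iteration 1:
  p = (-3 - (-1)·1.0000) / (3) = -0.6667
  q = (0 - (3)·-0.6667) / (5) = 0.4000
Iteration 2:
  p = (-3 - (-1)·0.4000) / (3) = -0.8667
  q = (0 - (3)·-0.8667) / (5) = 0.5200
Iteration 3:
  p = (-3 - (-1)·0.5200) / (3) = -0.8267
  q = (0 - (3)·-0.8267) / (5) = 0.4960
Iteration 4:
  p = (-3 - (-1)·0.4960) / (3) = -0.8347
  q = (0 - (3)·-0.8347) / (5) = 0.5008

(-0.8347, 0.5008)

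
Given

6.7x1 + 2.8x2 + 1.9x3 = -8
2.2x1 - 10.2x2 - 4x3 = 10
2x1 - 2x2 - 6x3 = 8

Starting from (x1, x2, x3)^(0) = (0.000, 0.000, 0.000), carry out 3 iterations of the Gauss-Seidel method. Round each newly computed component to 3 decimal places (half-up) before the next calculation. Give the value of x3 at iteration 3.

Iteration 1:
  x1 = (-8 - (2.8)·0.000 - (1.9)·0.000) / (6.7) = -1.194
  x2 = (10 - (2.2)·-1.194 - (-4)·0.000) / (-10.2) = -1.238
  x3 = (8 - (2)·-1.194 - (-2)·-1.238) / (-6) = -1.319
Iteration 2:
  x1 = (-8 - (2.8)·-1.238 - (1.9)·-1.319) / (6.7) = -0.303
  x2 = (10 - (2.2)·-0.303 - (-4)·-1.319) / (-10.2) = -0.528
  x3 = (8 - (2)·-0.303 - (-2)·-0.528) / (-6) = -1.258
Iteration 3:
  x1 = (-8 - (2.8)·-0.528 - (1.9)·-1.258) / (6.7) = -0.617
  x2 = (10 - (2.2)·-0.617 - (-4)·-1.258) / (-10.2) = -0.620
  x3 = (8 - (2)·-0.617 - (-2)·-0.620) / (-6) = -1.332

-1.332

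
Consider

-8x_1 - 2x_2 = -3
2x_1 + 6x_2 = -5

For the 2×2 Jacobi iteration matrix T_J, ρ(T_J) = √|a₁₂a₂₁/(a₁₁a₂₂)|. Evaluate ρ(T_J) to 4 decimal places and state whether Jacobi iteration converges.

a₁₂a₂₁/(a₁₁a₂₂) = (-2)·(2) / ((-8)·(6)) = 0.083333
ρ = √|0.083333| = √0.083333 = 0.2887
ρ < 1, so Jacobi converges

0.2887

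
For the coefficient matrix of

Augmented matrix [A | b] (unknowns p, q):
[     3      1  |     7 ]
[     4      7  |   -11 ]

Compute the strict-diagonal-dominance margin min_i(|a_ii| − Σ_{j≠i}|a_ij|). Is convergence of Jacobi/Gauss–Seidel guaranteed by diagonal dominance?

2

row 1: |3| − (1) = 2
row 2: |7| − (4) = 3
minimum over rows = 2 → strictly diagonally dominant (convergence guaranteed)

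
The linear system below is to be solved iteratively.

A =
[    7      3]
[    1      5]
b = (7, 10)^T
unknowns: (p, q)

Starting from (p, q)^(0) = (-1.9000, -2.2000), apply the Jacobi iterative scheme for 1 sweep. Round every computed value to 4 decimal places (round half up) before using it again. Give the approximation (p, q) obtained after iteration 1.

Iteration 1:
  p = (7 - (3)·-2.2000) / (7) = 1.9429
  q = (10 - (1)·-1.9000) / (5) = 2.3800

(1.9429, 2.3800)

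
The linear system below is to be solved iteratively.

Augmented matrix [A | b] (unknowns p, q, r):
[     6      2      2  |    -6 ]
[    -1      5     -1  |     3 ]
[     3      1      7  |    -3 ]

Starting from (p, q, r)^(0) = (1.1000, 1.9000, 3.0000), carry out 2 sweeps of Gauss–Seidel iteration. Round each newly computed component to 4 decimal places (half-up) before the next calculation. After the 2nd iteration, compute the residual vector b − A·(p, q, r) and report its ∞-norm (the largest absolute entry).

Iteration 1:
  p = (-6 - (2)·1.9000 - (2)·3.0000) / (6) = -2.6333
  q = (3 - (-1)·-2.6333 - (-1)·3.0000) / (5) = 0.6733
  r = (-3 - (3)·-2.6333 - (1)·0.6733) / (7) = 0.6038
Iteration 2:
  p = (-6 - (2)·0.6733 - (2)·0.6038) / (6) = -1.4257
  q = (3 - (-1)·-1.4257 - (-1)·0.6038) / (5) = 0.4356
  r = (-3 - (3)·-1.4257 - (1)·0.4356) / (7) = 0.1202
Residual b − A·x = (1.4426, -0.4835, 0.0001); ∞-norm = 1.4426

1.4426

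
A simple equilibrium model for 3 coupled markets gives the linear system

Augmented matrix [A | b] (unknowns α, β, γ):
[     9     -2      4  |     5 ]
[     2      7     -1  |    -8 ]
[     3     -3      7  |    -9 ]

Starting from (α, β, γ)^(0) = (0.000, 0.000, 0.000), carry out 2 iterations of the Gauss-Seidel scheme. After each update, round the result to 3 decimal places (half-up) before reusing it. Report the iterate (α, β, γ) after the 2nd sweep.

Iteration 1:
  α = (5 - (-2)·0.000 - (4)·0.000) / (9) = 0.556
  β = (-8 - (2)·0.556 - (-1)·0.000) / (7) = -1.302
  γ = (-9 - (3)·0.556 - (-3)·-1.302) / (7) = -2.082
Iteration 2:
  α = (5 - (-2)·-1.302 - (4)·-2.082) / (9) = 1.192
  β = (-8 - (2)·1.192 - (-1)·-2.082) / (7) = -1.781
  γ = (-9 - (3)·1.192 - (-3)·-1.781) / (7) = -2.560

(1.192, -1.781, -2.560)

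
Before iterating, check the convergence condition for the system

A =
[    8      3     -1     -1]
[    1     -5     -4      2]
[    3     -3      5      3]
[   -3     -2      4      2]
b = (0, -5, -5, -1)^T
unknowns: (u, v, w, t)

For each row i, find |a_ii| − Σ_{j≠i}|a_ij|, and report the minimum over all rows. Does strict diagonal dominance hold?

row 1: |8| − (3+1+1) = 3
row 2: |-5| − (1+4+2) = -2
row 3: |5| − (3+3+3) = -4
row 4: |2| − (3+2+4) = -7
minimum over rows = -7 → not strictly diagonally dominant

-7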